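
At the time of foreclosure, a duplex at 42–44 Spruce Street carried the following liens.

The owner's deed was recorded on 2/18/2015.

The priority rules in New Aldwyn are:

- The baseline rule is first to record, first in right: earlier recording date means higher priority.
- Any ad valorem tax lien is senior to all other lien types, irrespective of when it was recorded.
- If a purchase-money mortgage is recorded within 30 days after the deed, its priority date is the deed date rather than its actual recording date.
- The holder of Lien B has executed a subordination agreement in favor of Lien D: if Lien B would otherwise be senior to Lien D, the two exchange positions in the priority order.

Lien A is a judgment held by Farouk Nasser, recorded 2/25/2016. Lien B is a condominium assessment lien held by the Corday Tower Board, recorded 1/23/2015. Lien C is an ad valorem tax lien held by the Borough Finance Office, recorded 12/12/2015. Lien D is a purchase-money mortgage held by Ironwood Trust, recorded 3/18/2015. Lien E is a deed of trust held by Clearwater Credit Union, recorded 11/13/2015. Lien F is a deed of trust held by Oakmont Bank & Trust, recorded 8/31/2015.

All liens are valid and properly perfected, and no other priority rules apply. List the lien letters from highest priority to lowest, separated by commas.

Effective dates: D relates back to the deed date 2/18/2015.
As an ad valorem tax lien, C is senior to every other lien.
Remaining liens by effective date: B (1/23/2015), D (2/18/2015), F (8/31/2015), E (11/13/2015), A (2/25/2016).
Because B would otherwise rank above D, the subordination swaps them.

C, D, B, F, E, A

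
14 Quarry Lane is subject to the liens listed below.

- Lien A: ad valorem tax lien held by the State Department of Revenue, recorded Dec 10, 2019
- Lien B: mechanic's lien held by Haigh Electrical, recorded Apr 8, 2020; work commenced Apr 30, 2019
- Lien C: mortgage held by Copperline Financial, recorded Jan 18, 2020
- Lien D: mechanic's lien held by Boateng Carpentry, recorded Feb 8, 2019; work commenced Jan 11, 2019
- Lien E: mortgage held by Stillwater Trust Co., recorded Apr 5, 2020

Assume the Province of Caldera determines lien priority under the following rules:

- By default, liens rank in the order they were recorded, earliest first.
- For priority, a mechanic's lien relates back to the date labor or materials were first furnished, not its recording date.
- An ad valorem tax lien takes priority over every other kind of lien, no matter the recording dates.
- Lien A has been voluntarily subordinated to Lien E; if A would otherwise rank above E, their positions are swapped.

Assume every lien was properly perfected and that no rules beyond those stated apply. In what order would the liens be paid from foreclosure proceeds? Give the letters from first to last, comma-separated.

E, D, B, C, A

Effective dates after the stated exceptions: B relates back to Apr 30, 2019 (work commenced); D is treated as recorded Jan 11, 2019, the work-commencement date.
As an ad valorem tax lien, A is senior to every other lien.
Ordering the rest by effective date: D (Jan 11, 2019), B (Apr 30, 2019), C (Jan 18, 2020), E (Apr 5, 2020).
The subordination applies — A was senior to E — so A and E swap.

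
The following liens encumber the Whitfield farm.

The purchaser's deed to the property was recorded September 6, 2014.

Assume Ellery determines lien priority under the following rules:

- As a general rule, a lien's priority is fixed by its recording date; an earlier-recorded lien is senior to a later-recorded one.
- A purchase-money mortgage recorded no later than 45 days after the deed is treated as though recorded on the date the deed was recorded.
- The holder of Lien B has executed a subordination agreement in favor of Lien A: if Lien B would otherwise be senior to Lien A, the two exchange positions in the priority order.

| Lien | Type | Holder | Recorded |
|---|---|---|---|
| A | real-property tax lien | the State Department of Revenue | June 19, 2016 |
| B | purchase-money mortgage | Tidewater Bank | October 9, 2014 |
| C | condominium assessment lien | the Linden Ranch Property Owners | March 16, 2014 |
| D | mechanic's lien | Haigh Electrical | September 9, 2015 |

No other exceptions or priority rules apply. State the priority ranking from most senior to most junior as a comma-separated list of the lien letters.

First, effective dates: B was recorded within the 45-day window, so its effective date is the deed date September 6, 2014.
Sorted by effective date: C (March 16, 2014), B (September 6, 2014), D (September 9, 2015), A (June 19, 2016).
Because B would otherwise rank above A, the subordination swaps them.

C, A, D, B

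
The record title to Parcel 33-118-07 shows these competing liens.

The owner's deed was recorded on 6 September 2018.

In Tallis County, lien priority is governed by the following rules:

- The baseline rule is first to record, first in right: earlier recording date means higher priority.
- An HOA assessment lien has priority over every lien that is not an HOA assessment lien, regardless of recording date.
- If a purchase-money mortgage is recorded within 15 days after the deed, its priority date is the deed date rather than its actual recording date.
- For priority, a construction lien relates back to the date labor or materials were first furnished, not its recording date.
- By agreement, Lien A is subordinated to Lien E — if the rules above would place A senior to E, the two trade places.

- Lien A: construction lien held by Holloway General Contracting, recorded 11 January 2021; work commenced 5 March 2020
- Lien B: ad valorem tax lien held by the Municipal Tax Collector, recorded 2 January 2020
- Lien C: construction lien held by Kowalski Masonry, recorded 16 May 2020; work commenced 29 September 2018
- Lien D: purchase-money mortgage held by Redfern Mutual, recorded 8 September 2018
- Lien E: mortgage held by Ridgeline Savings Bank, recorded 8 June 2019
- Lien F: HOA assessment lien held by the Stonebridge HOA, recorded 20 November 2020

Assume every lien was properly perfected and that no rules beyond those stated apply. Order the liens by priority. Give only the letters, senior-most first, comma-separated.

F, D, C, E, B, A

First, effective dates: A's effective date is 5 March 2020, when work began; C is treated as recorded 29 September 2018, the work-commencement date; D relates back to the deed date 6 September 2018.
F is an HOA assessment lien, so it outranks all other liens regardless of date.
Among the remaining liens, by effective date: D (6 September 2018), C (29 September 2018), E (8 June 2019), B (2 January 2020), A (5 March 2020).
A already ranks below E; the subordination has no effect.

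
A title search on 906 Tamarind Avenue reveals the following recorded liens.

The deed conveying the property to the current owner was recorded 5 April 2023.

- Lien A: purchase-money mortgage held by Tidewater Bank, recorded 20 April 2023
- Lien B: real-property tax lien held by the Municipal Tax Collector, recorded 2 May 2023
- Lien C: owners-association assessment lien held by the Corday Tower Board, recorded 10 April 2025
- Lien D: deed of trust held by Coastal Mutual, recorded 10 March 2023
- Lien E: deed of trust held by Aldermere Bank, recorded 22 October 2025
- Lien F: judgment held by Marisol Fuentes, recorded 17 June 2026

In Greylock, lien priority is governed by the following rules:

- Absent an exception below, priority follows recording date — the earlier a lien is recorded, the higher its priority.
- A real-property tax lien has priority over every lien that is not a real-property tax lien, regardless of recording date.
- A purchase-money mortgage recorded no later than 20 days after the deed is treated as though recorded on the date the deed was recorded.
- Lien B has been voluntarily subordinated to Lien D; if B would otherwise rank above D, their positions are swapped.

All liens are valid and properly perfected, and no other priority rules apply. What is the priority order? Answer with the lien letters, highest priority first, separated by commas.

D, B, A, C, E, F

First, effective dates: A's effective date is the deed date, 5 April 2023.
B is a real-property tax lien and takes priority over every other lien.
Remaining liens by effective date: D (10 March 2023), A (5 April 2023), C (10 April 2025), E (22 October 2025), F (17 June 2026).
B is senior to D before the subordination, so the two trade places.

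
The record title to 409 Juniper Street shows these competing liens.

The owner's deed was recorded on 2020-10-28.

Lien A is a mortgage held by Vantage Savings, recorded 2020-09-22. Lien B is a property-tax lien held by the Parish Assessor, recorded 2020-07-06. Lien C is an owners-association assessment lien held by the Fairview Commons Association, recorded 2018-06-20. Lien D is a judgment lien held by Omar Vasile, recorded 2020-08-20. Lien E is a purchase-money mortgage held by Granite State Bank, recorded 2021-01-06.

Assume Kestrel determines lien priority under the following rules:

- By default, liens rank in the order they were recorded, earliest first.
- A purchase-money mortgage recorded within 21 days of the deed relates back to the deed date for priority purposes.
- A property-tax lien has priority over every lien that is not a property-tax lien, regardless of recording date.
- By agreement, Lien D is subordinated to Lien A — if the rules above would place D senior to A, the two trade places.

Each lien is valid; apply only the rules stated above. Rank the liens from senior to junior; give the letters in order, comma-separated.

B, C, A, D, E

Effective dates after the stated exceptions: E missed the 21-day window (70 days after the deed), so its recording date stands.
B is a property-tax lien and takes priority over every other lien.
The other liens, earliest effective date first: C (2018-06-20), D (2020-08-20), A (2020-09-22), E (2021-01-06).
Because D would otherwise rank above A, the subordination swaps them.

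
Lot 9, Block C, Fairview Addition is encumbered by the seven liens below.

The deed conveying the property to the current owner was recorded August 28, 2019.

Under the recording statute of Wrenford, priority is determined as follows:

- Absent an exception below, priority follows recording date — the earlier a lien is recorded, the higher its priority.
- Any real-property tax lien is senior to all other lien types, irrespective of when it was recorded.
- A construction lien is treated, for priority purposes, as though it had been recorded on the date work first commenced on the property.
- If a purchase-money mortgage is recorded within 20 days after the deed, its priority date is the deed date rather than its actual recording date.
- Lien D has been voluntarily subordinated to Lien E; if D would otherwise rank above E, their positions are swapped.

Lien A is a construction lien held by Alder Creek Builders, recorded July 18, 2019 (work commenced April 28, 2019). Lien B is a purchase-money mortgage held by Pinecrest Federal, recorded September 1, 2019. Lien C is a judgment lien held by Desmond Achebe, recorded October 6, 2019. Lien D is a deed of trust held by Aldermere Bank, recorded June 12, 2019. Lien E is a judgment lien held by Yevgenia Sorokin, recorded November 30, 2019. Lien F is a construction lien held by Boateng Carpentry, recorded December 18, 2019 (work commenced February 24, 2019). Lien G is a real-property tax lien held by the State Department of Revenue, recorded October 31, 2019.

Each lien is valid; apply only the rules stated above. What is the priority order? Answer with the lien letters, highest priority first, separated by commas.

Adjusting effective dates: A's effective date is April 28, 2019, when work began; B was recorded within the 20-day window, so its effective date is the deed date August 28, 2019; F's effective date is February 24, 2019, when work began.
G is a real-property tax lien and takes priority over every other lien.
Remaining liens by effective date: F (February 24, 2019), A (April 28, 2019), D (June 12, 2019), B (August 28, 2019), C (October 6, 2019), E (November 30, 2019).
The subordination applies — D was senior to E — so D and E swap.

G, F, A, E, B, C, D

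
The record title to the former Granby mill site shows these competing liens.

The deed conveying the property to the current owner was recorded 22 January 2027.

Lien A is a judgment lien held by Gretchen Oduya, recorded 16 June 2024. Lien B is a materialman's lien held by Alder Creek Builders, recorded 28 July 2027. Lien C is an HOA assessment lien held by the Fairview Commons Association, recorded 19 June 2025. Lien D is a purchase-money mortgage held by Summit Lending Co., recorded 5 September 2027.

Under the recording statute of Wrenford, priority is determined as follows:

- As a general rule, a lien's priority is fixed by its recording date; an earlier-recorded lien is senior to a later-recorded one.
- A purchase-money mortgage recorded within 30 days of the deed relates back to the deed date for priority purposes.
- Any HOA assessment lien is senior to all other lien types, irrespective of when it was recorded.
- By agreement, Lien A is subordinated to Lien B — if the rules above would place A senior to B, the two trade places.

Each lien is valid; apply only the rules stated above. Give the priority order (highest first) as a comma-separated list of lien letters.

C, B, A, D

Effective dates after the stated exceptions: D missed the 30-day window (226 days after the deed), so its recording date stands.
C, as an HOA assessment lien, has superpriority and ranks first.
Ordering the rest by effective date: A (16 June 2024), B (28 July 2027), D (5 September 2027).
Because A would otherwise rank above B, the subordination swaps them.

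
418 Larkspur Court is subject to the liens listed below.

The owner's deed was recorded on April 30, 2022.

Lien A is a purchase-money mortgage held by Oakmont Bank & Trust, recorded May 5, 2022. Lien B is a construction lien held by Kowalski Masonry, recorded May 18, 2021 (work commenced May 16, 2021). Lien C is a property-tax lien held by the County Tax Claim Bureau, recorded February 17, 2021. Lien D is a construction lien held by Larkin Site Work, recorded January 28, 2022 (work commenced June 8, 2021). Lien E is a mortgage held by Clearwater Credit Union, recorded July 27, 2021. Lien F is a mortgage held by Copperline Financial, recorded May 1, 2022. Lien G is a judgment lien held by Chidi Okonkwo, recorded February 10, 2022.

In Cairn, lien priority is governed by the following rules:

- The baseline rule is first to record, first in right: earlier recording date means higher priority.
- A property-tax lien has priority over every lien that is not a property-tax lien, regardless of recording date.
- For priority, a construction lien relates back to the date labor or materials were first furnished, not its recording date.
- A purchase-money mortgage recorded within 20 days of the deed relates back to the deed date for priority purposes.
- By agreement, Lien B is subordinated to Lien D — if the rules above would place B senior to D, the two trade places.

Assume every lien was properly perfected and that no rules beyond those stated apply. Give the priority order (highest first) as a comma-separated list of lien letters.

C, D, B, E, G, A, F

Effective dates: A was recorded within the 20-day window, so its effective date is the deed date April 30, 2022; B's effective date is May 16, 2021, when work began; D is treated as recorded June 8, 2021, the work-commencement date.
C, as a property-tax lien, has superpriority and ranks first.
The other liens, earliest effective date first: B (May 16, 2021), D (June 8, 2021), E (July 27, 2021), G (February 10, 2022), A (April 30, 2022), F (May 1, 2022).
The subordination applies — B was senior to D — so B and D swap.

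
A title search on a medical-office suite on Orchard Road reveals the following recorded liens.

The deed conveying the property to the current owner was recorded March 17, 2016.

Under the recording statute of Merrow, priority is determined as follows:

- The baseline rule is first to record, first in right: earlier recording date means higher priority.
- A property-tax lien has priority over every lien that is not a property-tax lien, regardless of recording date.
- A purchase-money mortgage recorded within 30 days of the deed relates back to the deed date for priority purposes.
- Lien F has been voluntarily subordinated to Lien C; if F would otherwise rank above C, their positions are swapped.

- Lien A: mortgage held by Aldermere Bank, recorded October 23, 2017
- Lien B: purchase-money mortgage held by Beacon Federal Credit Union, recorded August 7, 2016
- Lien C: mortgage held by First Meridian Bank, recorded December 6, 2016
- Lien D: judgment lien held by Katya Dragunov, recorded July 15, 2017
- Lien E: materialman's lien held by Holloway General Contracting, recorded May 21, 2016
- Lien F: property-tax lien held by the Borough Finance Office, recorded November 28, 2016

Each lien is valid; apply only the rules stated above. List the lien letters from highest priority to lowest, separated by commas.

First, effective dates: B missed the 30-day window (143 days after the deed), so its recording date stands.
F is a property-tax lien and takes priority over every other lien.
Among the remaining liens, by effective date: E (May 21, 2016), B (August 7, 2016), C (December 6, 2016), D (July 15, 2017), A (October 23, 2017).
Because F would otherwise rank above C, the subordination swaps them.

C, E, B, F, D, A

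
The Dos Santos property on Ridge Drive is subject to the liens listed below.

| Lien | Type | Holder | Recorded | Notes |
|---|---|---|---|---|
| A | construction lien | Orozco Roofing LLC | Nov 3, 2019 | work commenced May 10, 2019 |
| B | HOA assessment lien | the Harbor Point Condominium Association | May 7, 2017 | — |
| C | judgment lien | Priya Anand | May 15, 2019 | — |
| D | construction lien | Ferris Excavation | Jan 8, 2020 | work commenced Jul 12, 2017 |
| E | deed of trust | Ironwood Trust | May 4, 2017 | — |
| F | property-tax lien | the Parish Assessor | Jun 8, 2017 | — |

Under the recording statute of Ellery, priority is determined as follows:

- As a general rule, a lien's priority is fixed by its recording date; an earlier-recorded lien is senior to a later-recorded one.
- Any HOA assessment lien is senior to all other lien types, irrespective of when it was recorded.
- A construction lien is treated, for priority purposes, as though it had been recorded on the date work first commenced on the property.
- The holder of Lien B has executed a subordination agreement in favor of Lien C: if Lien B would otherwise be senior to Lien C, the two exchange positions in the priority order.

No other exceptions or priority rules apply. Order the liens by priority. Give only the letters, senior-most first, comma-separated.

C, E, F, D, A, B

Effective dates: A relates back to May 10, 2019 (work commenced); D relates back to Jul 12, 2017 (work commenced).
B is an HOA assessment lien and takes priority over every other lien.
The other liens, earliest effective date first: E (May 4, 2017), F (Jun 8, 2017), D (Jul 12, 2017), A (May 10, 2019), C (May 15, 2019).
B would otherwise be senior to C, so under the subordination agreement B and C exchange positions.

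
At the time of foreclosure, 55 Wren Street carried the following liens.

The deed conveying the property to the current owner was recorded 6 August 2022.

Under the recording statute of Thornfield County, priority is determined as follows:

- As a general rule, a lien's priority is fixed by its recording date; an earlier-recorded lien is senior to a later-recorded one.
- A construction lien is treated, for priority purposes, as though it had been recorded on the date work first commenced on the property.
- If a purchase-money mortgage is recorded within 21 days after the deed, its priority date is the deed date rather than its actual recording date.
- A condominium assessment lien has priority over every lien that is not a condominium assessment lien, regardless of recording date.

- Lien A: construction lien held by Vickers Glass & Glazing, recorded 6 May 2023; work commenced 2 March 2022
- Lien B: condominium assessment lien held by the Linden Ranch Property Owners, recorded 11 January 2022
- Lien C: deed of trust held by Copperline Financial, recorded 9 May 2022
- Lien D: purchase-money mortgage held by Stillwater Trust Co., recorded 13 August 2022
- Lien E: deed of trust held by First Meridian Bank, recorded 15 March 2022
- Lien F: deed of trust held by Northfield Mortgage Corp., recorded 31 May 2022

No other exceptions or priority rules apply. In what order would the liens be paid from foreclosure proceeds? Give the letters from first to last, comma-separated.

Effective dates after the stated exceptions: A's effective date is 2 March 2022, when work began; D was recorded within the 21-day window, so its effective date is the deed date 6 August 2022.
B is a condominium assessment lien, so it outranks all other liens regardless of date.
Ordering the rest by effective date: A (2 March 2022), E (15 March 2022), C (9 May 2022), F (31 May 2022), D (6 August 2022).

B, A, E, C, F, D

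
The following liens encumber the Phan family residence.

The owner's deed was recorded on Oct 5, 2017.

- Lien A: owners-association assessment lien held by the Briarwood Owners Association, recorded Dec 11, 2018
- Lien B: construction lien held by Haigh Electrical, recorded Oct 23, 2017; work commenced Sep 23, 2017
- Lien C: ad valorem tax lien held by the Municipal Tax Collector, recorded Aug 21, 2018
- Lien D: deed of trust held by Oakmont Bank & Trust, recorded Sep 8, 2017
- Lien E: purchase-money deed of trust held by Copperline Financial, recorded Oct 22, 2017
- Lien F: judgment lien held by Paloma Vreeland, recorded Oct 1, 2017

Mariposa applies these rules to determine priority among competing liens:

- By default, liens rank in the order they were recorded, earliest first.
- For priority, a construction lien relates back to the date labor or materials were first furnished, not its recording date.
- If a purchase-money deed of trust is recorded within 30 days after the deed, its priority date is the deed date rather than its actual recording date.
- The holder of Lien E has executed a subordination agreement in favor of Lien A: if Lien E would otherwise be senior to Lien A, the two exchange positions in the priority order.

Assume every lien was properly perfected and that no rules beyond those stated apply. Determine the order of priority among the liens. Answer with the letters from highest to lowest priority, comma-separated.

D, B, F, A, C, E

Effective dates after the stated exceptions: B relates back to Sep 23, 2017 (work commenced); E relates back to the deed date Oct 5, 2017.
By effective date, earliest first: D (Sep 8, 2017), B (Sep 23, 2017), F (Oct 1, 2017), E (Oct 5, 2017), C (Aug 21, 2018), A (Dec 11, 2018).
E would otherwise be senior to A, so under the subordination agreement E and A exchange positions.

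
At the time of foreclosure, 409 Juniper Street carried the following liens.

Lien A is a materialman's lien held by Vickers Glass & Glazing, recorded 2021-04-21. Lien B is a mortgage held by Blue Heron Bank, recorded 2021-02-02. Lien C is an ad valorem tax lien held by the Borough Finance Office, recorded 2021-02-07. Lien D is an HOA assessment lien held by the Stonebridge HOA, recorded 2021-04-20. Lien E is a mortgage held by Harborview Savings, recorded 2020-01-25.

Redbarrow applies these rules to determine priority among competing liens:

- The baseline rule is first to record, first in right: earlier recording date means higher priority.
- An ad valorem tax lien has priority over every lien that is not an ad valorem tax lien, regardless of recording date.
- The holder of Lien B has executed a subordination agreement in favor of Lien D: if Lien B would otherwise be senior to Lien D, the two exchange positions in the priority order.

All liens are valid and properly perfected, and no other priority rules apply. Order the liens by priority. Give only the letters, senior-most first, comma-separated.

C is an ad valorem tax lien, so it outranks all other liens regardless of date.
Remaining liens by effective date: E (2020-01-25), B (2021-02-02), D (2021-04-20), A (2021-04-21).
The subordination applies — B was senior to D — so B and D swap.

C, E, D, B, A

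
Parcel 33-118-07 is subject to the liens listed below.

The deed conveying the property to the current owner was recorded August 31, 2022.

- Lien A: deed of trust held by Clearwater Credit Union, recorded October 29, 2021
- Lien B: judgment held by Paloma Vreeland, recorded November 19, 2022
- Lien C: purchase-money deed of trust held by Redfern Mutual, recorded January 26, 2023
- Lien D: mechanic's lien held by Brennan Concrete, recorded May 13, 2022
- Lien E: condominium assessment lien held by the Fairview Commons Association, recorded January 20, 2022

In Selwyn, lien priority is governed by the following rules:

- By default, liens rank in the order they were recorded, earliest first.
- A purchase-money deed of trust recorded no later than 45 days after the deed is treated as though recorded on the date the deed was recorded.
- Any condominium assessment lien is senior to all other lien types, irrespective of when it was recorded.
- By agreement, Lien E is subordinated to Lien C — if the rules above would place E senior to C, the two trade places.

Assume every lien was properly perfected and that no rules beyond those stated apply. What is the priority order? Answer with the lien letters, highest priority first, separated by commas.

Effective dates: C was recorded 148 days after the deed — beyond 45 days — so no relation-back applies.
E is a condominium assessment lien, so it outranks all other liens regardless of date.
Among the remaining liens, by effective date: A (October 29, 2021), D (May 13, 2022), B (November 19, 2022), C (January 26, 2023).
The subordination applies — E was senior to C — so E and C swap.

C, A, D, B, E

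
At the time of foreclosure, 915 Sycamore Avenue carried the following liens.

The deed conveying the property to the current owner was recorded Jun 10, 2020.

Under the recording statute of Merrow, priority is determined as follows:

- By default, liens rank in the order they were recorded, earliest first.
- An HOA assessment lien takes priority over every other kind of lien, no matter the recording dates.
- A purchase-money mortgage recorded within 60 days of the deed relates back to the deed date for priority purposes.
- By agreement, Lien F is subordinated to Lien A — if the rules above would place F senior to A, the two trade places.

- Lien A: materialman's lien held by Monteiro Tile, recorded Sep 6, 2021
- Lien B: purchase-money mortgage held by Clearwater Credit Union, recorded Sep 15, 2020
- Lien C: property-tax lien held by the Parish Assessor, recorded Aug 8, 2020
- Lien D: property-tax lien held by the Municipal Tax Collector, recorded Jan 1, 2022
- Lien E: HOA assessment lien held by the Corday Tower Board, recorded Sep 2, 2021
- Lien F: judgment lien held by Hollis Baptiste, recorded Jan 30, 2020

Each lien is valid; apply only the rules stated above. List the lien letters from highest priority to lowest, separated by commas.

Adjusting effective dates: B missed the 60-day window (97 days after the deed), so its recording date stands.
As an HOA assessment lien, E is senior to every other lien.
The other liens, earliest effective date first: F (Jan 30, 2020), C (Aug 8, 2020), B (Sep 15, 2020), A (Sep 6, 2021), D (Jan 1, 2022).
F is senior to A before the subordination, so the two trade places.

E, A, C, B, F, D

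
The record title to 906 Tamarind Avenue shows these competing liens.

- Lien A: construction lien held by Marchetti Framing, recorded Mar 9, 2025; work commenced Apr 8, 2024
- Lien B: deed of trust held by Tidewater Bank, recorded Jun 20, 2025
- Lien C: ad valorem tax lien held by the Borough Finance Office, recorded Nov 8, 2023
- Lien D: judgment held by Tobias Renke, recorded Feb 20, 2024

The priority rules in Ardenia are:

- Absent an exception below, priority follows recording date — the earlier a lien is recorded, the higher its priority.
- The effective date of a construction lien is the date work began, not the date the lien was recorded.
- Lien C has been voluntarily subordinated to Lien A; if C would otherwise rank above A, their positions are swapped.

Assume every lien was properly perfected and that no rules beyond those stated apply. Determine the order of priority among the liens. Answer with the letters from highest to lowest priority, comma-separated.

A, D, C, B

Adjusting effective dates: A is treated as recorded Apr 8, 2024, the work-commencement date.
By effective date: C (Nov 8, 2023), D (Feb 20, 2024), A (Apr 8, 2024), B (Jun 20, 2025).
The subordination applies — C was senior to A — so C and A swap.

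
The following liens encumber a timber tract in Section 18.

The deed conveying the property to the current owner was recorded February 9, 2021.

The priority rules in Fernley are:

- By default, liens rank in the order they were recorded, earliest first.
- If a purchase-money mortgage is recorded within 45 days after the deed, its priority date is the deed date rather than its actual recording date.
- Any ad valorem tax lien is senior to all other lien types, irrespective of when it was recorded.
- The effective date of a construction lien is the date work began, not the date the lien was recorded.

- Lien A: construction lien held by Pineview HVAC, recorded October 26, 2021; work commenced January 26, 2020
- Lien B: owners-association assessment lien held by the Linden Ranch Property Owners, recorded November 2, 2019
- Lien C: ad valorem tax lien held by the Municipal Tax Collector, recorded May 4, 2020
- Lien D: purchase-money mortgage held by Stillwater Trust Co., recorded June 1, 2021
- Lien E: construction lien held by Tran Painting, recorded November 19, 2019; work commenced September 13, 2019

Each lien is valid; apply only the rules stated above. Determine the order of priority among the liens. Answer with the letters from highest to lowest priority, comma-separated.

C, E, B, A, D

Effective dates: A is treated as recorded January 26, 2020, the work-commencement date; D missed the 45-day window (112 days after the deed), so its recording date stands; E is treated as recorded September 13, 2019, the work-commencement date.
C is an ad valorem tax lien, so it outranks all other liens regardless of date.
Remaining liens by effective date: E (September 13, 2019), B (November 2, 2019), A (January 26, 2020), D (June 1, 2021).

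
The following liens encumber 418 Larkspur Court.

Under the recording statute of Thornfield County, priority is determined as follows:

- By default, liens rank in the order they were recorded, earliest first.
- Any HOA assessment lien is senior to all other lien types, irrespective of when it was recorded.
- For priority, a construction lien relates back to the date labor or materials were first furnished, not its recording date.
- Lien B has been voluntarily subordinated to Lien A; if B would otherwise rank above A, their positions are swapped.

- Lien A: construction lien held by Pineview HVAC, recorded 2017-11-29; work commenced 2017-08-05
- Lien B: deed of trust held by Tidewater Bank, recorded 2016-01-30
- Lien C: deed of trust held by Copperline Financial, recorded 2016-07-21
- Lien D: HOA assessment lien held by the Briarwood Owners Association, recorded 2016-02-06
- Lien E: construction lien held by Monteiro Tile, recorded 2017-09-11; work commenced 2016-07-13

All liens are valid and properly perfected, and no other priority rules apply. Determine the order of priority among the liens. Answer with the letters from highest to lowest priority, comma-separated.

D, A, E, C, B

Adjusting effective dates: A's effective date is 2017-08-05, when work began; E is treated as recorded 2016-07-13, the work-commencement date.
As an HOA assessment lien, D is senior to every other lien.
Among the remaining liens, by effective date: B (2016-01-30), E (2016-07-13), C (2016-07-21), A (2017-08-05).
B is senior to A before the subordination, so the two trade places.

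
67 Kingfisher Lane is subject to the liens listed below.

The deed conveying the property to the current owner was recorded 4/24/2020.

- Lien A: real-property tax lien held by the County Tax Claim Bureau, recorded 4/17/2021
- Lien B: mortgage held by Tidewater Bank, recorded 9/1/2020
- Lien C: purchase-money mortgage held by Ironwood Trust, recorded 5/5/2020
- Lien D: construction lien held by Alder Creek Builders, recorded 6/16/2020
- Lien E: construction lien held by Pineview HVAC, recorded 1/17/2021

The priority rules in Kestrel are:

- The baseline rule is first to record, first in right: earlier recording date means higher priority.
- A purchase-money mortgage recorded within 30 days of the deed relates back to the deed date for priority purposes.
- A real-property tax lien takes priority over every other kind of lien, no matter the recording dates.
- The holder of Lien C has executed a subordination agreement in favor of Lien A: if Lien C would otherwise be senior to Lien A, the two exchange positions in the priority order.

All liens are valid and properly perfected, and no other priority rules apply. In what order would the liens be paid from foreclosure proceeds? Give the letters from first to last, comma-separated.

First, effective dates: C relates back to the deed date 4/24/2020.
A, as a real-property tax lien, has superpriority and ranks first.
Remaining liens by effective date: C (4/24/2020), D (6/16/2020), B (9/1/2020), E (1/17/2021).
C already ranks below A; the subordination has no effect.

A, C, D, B, E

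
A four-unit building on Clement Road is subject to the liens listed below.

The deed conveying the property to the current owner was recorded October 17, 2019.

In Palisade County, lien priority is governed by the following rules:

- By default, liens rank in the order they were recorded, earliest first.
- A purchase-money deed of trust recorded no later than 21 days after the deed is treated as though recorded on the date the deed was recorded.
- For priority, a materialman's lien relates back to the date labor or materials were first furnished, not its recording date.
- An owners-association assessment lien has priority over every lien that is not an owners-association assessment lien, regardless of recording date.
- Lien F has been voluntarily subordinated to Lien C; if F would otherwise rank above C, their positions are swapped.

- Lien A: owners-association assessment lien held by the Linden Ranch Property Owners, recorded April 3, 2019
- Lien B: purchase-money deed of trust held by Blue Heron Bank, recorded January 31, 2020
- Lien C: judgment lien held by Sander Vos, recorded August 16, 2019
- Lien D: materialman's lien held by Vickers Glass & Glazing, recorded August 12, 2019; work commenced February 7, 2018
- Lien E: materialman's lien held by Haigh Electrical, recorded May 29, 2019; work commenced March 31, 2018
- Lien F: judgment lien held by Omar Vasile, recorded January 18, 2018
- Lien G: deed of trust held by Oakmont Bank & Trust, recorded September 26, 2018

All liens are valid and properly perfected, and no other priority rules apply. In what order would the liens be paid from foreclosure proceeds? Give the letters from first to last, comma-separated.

A, C, D, E, G, F, B

Adjusting effective dates: B was recorded 106 days after the deed, outside the 21-day window, so it keeps its recording date; D's effective date is February 7, 2018, when work began; E is treated as recorded March 31, 2018, the work-commencement date.
As an owners-association assessment lien, A is senior to every other lien.
The other liens, earliest effective date first: F (January 18, 2018), D (February 7, 2018), E (March 31, 2018), G (September 26, 2018), C (August 16, 2019), B (January 31, 2020).
The subordination applies — F was senior to C — so F and C swap.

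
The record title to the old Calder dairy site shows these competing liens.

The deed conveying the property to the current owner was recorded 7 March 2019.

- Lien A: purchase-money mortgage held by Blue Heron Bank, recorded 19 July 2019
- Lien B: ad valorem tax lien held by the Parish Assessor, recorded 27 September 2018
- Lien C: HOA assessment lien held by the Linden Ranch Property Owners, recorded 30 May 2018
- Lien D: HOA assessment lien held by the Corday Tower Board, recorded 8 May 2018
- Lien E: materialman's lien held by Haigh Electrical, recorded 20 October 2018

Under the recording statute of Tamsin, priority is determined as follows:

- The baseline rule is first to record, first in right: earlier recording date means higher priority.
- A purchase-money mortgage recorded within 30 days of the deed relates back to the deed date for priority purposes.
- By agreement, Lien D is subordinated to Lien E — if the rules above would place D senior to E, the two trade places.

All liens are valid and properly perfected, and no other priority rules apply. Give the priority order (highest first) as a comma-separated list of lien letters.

E, C, B, D, A

Effective dates after the stated exceptions: A was recorded 134 days after the deed — beyond 30 days — so no relation-back applies.
Sorted by effective date: D (8 May 2018), C (30 May 2018), B (27 September 2018), E (20 October 2018), A (19 July 2019).
The subordination applies — D was senior to E — so D and E swap.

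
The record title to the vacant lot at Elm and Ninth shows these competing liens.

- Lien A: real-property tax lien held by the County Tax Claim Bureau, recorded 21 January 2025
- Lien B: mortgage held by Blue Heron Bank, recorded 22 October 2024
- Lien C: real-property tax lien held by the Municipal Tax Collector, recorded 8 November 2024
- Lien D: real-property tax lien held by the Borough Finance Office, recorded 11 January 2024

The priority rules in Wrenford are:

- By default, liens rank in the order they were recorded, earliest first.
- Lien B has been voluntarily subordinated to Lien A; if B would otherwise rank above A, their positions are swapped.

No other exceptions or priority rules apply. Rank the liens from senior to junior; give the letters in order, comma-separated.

By effective date: D (11 January 2024), B (22 October 2024), C (8 November 2024), A (21 January 2025).
The subordination applies — B was senior to A — so B and A swap.

D, A, C, B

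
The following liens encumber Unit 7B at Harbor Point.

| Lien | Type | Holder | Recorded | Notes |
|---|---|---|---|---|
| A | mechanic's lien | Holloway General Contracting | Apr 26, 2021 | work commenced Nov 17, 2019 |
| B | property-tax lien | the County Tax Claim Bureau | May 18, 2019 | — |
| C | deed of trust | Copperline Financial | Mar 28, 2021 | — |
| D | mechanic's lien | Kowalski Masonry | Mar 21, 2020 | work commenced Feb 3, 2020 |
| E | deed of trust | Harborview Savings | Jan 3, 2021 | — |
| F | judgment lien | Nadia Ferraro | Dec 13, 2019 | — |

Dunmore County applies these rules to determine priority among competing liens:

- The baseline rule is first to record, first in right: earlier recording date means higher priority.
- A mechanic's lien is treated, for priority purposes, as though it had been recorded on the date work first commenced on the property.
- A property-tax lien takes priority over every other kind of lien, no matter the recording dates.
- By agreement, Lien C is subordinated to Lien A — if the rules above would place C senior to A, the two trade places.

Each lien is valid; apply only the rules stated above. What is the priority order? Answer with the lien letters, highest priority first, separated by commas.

B, A, F, D, E, C

Effective dates: A is treated as recorded Nov 17, 2019, the work-commencement date; D's effective date is Feb 3, 2020, when work began.
B is a property-tax lien and takes priority over every other lien.
The other liens, earliest effective date first: A (Nov 17, 2019), F (Dec 13, 2019), D (Feb 3, 2020), E (Jan 3, 2021), C (Mar 28, 2021).
C is already junior to A, so the subordination agreement changes nothing.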